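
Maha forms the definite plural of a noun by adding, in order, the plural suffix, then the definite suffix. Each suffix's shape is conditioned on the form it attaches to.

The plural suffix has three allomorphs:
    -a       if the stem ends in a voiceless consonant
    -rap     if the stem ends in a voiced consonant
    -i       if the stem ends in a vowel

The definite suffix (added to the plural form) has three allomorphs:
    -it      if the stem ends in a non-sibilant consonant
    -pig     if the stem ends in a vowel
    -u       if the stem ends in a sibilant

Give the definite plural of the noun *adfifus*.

adfifusapig

*adfifus* — final sound /s/ (a voiceless consonant) → -a → *adfifusa*.
Since the final sound of the plural form *adfifusa* is /a/ (a vowel), it takes -pig, giving *adfifusapig*.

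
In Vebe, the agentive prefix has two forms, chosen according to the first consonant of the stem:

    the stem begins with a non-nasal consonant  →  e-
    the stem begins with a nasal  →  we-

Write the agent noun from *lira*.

Since the first consonant of *lira* is /l/ (non-nasal), it takes e-, giving *elira*.

elira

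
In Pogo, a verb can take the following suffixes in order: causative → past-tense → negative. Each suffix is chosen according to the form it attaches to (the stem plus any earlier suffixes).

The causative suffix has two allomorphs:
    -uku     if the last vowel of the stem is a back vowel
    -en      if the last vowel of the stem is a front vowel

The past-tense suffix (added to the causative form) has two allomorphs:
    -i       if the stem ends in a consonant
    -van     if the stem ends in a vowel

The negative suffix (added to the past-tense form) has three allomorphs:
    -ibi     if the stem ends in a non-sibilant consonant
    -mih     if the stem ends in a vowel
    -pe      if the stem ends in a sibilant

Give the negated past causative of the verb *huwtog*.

*huwtog* — last vowel /o/ (a back vowel) → -uku → *huwtoguku*.
The causative form *huwtoguku* — final sound /u/ (a vowel) → -van → *huwtogukuvan*.
The final sound of the past-tense form *huwtogukuvan* is /n/, which is a non-sibilant consonant, so the negative suffix is -ibi, giving *huwtogukuvanibi*.

huwtogukuvanibi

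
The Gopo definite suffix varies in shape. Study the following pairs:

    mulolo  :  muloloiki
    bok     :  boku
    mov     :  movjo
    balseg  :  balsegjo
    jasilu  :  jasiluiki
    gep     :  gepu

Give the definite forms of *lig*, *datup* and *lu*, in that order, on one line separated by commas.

ligjo, datupu, luiki

The alternation tracks the final sound of the stem — -u when the stem ends in a voiceless consonant (*bok*, *gep*); -jo when the stem ends in a voiced consonant (*mov*, *balseg*); -iki when the stem ends in a vowel (*mulolo*, *jasilu*).
*lig*: final sound = /g/, a voiced consonant → -jo → *ligjo*.
*datup* — final sound /p/ (a voiceless consonant) → -u → *datupu*.
Since the final sound of *lu* is /u/ (a vowel), it takes -iki, giving *luiki*.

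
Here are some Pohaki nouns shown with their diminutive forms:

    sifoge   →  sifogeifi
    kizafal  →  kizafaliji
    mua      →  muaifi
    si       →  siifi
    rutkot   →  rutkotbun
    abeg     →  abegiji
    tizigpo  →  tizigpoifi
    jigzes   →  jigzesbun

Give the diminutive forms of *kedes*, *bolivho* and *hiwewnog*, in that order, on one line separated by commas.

kedesbun, bolivhoifi, hiwewnogiji

Looking at the final sound of each stem: -bun when the stem ends in a voiceless consonant (*rutkot*, *jigzes*); -iji when the stem ends in a voiced consonant (*kizafal*, *abeg*); -ifi when the stem ends in a vowel (*sifoge*, *mua*, *si*, *tizigpo*).
Since the final sound of *kedes* is /s/ (a voiceless consonant), it takes -bun, giving *kedesbun*.
*bolivho*: final sound = /o/, a vowel → -ifi → *bolivhoifi*.
*hiwewnog*: final sound = /g/, a voiced consonant → -iji → *hiwewnogiji*.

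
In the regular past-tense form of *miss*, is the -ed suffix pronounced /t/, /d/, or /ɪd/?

/t/

The stem *miss* ends in a voiceless consonant other than /t/.
The -ed suffix is realized as /ɪd/ after /t, d/; as /t/ after other voiceless consonants; and as /d/ after other voiced sounds.
So -ed on *miss* is pronounced /t/.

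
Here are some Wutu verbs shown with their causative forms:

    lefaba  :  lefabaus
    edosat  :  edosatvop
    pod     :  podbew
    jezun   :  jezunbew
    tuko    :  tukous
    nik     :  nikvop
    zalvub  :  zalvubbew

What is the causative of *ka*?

The suffix is conditioned by the final sound: -vop when the stem ends in a voiceless consonant (*edosat*, *nik*); -bew when the stem ends in a voiced consonant (*pod*, *jezun*, *zalvub*); -us when the stem ends in a vowel (*lefaba*, *tuko*).
*ka* — final sound /a/ (a vowel) → -us → *kaus*.

kaus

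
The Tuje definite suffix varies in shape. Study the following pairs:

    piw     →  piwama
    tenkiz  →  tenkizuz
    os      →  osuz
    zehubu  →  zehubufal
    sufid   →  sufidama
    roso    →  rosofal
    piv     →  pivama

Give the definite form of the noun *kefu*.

Looking at the final sound of each stem: -uz when the stem ends in a sibilant (*tenkiz*, *os*); -ama when the stem ends in a non-sibilant consonant (*piw*, *sufid*, *piv*); -fal when the stem ends in a vowel (*zehubu*, *roso*).
*kefu*: final sound = /u/, a vowel → -fal → *kefufal*.

kefufal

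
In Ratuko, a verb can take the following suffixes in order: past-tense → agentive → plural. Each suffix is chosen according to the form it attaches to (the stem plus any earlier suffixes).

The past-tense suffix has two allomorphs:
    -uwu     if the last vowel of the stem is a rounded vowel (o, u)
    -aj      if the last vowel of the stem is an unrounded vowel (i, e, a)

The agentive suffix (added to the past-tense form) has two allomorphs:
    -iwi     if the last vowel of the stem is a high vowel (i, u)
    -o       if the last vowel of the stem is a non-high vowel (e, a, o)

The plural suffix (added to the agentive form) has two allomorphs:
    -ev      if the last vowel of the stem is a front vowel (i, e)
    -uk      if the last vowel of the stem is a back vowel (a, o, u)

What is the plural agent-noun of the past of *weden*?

The last vowel of *weden* is /e/, which is an unrounded vowel, so the past-tense suffix is -aj, giving *wedenaj*.
Since the last vowel of the past-tense form *wedenaj* is /a/ (a non-high vowel), it takes -o, giving *wedenajo*.
The agentive form *wedenajo* — last vowel /o/ (a back vowel) → -uk → *wedenajouk*.

wedenajouk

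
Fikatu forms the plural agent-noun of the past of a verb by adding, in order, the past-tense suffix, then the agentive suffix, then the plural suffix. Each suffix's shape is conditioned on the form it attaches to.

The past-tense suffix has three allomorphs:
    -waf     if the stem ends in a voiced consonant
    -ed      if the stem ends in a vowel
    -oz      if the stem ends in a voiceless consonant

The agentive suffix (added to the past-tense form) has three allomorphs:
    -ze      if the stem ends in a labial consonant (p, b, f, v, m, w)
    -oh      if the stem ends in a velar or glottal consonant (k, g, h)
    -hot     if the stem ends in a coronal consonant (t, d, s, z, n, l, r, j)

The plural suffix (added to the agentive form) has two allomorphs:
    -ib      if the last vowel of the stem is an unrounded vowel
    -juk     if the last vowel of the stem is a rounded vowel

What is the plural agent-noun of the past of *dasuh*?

dasuhozhotjuk

*dasuh* — final sound /h/ (a voiceless consonant) → -oz → *dasuhoz*.
Since the final consonant of the past-tense form *dasuhoz* is /z/ (coronal), it takes -hot, giving *dasuhozhot*.
The agentive form *dasuhozhot*: last vowel = /o/, a rounded vowel → -juk → *dasuhozhotjuk*.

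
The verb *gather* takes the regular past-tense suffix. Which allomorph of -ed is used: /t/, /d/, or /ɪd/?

/d/

The stem *gather* ends in a voiced sound other than /d/.
The -ed suffix is realized as /ɪd/ after /t, d/; as /t/ after other voiceless consonants; and as /d/ after other voiced sounds.
So -ed on *gather* is pronounced /d/.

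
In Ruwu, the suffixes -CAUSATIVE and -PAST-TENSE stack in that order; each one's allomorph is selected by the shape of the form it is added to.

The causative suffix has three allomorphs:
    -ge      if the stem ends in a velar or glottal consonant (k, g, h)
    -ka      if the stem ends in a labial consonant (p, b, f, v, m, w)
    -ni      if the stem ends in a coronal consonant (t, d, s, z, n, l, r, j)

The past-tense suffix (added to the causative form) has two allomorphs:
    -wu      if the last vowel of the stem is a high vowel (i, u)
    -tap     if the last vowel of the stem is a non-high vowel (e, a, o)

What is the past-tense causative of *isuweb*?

isuwebkatap

*isuweb*: final consonant = /b/, labial → -ka → *isuwebka*.
The last vowel of the causative form *isuwebka* is /a/, which is a non-high vowel, so the past-tense suffix is -tap, giving *isuwebkatap*.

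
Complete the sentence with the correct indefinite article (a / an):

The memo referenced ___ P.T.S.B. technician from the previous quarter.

The indefinite article is chosen by the initial *sound* of the following word, not its spelling.
The initialism *P.T.S.B.* is read letter by letter; the first letter, P, is pronounced /piː/, which begins with a consonant sound.
So the article is *a*: The memo referenced a P.T.S.B. technician from the previous quarter.

a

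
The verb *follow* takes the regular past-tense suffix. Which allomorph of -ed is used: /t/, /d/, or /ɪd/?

The stem *follow* ends in a voiced sound other than /d/.
The -ed suffix is realized as /ɪd/ after /t, d/; as /t/ after other voiceless consonants; and as /d/ after other voiced sounds.
So -ed on *follow* is pronounced /d/.

/d/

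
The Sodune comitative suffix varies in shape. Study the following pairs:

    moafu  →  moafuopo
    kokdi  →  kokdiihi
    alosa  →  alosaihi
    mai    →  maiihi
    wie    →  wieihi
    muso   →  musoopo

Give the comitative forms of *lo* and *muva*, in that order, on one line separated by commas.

The alternation tracks the last vowel of the stem — -opo when the last vowel of the stem is a rounded vowel (*moafu*, *muso*); -ihi when the last vowel of the stem is an unrounded vowel (*kokdi*, *alosa*, *mai*, *wie*).
The last vowel of *lo* is /o/, which is a rounded vowel, so the suffix is -opo, giving *loopo*.
*muva*: last vowel = /a/, an unrounded vowel → -ihi → *muvaihi*.

loopo, muvaihi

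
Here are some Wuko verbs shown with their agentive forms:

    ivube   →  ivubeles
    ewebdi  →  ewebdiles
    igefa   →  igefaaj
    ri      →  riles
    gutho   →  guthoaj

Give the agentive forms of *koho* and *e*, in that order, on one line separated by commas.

kohoaj, eles

The pattern is front/back vowel harmony: -les when the last vowel of the stem is a front vowel (*ivube*, *ewebdi*, *ri*); -aj when the last vowel of the stem is a back vowel (*igefa*, *gutho*).
*koho*: last vowel = /o/, a back vowel → -aj → *kohoaj*.
The last vowel of *e* is /e/, which is a front vowel, so the suffix is -les, giving *eles*.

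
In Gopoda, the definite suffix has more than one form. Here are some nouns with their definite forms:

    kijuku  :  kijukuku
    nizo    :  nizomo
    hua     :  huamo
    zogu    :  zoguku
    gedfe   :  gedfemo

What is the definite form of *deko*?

Looking at the last vowel of each stem: -ku when the last vowel of the stem is a high vowel (*kijuku*, *zogu*); -mo when the last vowel of the stem is a non-high vowel (*nizo*, *hua*, *gedfe*).
Since the last vowel of *deko* is /o/ (a non-high vowel), it takes -mo, giving *dekomo*.

dekomo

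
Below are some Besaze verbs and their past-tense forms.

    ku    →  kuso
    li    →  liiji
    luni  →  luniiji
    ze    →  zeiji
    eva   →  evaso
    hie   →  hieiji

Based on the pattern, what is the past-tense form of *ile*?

The pattern is front/back vowel harmony: -iji when the last vowel of the stem is a front vowel (*li*, *luni*, *ze*, *hie*); -so when the last vowel of the stem is a back vowel (*ku*, *eva*).
*ile*: last vowel = /e/, a front vowel → -iji → *ileiji*.

ileiji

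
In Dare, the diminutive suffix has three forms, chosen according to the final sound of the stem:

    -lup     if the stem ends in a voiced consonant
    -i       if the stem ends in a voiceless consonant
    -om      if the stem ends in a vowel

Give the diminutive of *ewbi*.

The final sound of *ewbi* is /i/, which is a vowel, so the suffix is -om, giving *ewbiom*.

ewbiom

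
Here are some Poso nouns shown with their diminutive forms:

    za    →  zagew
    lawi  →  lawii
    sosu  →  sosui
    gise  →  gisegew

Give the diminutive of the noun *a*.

agew

The suffix is conditioned by the last vowel: -i when the last vowel of the stem is a high vowel (*lawi*, *sosu*); -gew when the last vowel of the stem is a non-high vowel (*za*, *gise*).
The last vowel of *a* is /a/, which is a non-high vowel, so the suffix is -gew, giving *agew*.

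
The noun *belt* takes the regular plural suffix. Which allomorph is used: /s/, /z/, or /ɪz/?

The stem *belt* ends in a voiceless non-sibilant consonant.
The plural suffix surfaces as /ɪz/ after sibilants, /s/ after other voiceless consonants, and /z/ after other voiced sounds.
So the plural -s on *belt* is pronounced /s/.

/s/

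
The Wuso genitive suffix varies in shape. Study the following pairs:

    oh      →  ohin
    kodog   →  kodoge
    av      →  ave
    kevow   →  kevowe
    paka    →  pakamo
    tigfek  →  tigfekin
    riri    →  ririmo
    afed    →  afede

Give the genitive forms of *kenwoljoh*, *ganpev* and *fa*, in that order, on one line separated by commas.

The pattern is voicing of the final sound: -in when the stem ends in a voiceless consonant (*oh*, *tigfek*); -e when the stem ends in a voiced consonant (*kodog*, *av*, *kevow*, *afed*); -mo when the stem ends in a vowel (*paka*, *riri*).
Since the final sound of *kenwoljoh* is /h/ (a voiceless consonant), it takes -in, giving *kenwoljohin*.
Since the final sound of *ganpev* is /v/ (a voiced consonant), it takes -e, giving *ganpeve*.
The final sound of *fa* is /a/, which is a vowel, so the suffix is -mo, giving *famo*.

kenwoljohin, ganpeve, famo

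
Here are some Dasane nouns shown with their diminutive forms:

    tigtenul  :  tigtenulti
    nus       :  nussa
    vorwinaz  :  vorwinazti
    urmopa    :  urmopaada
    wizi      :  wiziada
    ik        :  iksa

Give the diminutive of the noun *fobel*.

fobelti

The alternation tracks the final sound of the stem — -sa when the stem ends in a voiceless consonant (*nus*, *ik*); -ti when the stem ends in a voiced consonant (*tigtenul*, *vorwinaz*); -ada when the stem ends in a vowel (*urmopa*, *wizi*).
Since the final sound of *fobel* is /l/ (a voiced consonant), it takes -ti, giving *fobelti*.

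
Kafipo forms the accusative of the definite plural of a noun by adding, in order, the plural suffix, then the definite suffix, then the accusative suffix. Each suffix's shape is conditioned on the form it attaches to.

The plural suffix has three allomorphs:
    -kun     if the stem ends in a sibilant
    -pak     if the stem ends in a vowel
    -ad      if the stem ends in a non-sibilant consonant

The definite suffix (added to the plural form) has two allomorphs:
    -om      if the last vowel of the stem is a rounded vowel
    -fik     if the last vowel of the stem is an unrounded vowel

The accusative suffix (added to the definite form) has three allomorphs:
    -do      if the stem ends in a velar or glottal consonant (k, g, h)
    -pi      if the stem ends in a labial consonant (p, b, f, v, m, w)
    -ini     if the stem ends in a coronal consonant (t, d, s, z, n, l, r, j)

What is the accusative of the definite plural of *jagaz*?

The final sound of *jagaz* is /z/, which is a sibilant, so the plural suffix is -kun, giving *jagazkun*.
Since the last vowel of the plural form *jagazkun* is /u/ (a rounded vowel), it takes -om, giving *jagazkunom*.
Since the final consonant of the definite form *jagazkunom* is /m/ (labial), it takes -pi, giving *jagazkunompi*.

jagazkunompi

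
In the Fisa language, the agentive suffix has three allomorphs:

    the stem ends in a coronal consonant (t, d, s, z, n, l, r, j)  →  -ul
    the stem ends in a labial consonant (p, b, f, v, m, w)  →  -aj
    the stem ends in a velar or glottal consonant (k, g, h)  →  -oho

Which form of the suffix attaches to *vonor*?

-ul

Since the final consonant of *vonor* is /r/ (coronal), it takes -ul.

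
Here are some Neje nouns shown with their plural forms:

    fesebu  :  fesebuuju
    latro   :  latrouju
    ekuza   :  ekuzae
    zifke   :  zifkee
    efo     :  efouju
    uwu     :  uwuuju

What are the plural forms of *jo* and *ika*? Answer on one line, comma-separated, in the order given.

The alternation tracks the last vowel of the stem — -uju when the last vowel of the stem is a rounded vowel (*fesebu*, *latro*, *efo*, *uwu*); -e when the last vowel of the stem is an unrounded vowel (*ekuza*, *zifke*).
The last vowel of *jo* is /o/, which is a rounded vowel, so the suffix is -uju, giving *jouju*.
The last vowel of *ika* is /a/, which is an unrounded vowel, so the suffix is -e, giving *ikae*.

jouju, ikae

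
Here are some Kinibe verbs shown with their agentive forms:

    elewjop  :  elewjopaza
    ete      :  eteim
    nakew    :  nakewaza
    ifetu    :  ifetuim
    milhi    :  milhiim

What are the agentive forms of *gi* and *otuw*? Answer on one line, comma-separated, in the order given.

The pattern is consonant vs. vowel: -aza when the stem ends in a consonant (*elewjop*, *nakew*); -im when the stem ends in a vowel (*ete*, *ifetu*, *milhi*).
*gi*: final sound = /i/, a vowel → -im → *giim*.
*otuw*: final sound = /w/, a consonant → -aza → *otuwaza*.

giim, otuwaza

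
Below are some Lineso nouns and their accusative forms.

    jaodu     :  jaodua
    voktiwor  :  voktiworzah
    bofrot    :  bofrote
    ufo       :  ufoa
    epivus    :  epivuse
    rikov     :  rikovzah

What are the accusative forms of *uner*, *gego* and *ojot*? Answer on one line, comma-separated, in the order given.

The pattern is voicing of the final sound: -e when the stem ends in a voiceless consonant (*bofrot*, *epivus*); -zah when the stem ends in a voiced consonant (*voktiwor*, *rikov*); -a when the stem ends in a vowel (*jaodu*, *ufo*).
*uner* — final sound /r/ (a voiced consonant) → -zah → *unerzah*.
The final sound of *gego* is /o/, which is a vowel, so the suffix is -a, giving *gegoa*.
*ojot* — final sound /t/ (a voiceless consonant) → -e → *ojote*.

unerzah, gegoa, ojote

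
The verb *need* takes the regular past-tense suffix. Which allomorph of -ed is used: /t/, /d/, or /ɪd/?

The stem *need* ends in /t/ or /d/.
The -ed suffix is realized as /ɪd/ after /t, d/; as /t/ after other voiceless consonants; and as /d/ after other voiced sounds.
So -ed on *need* is pronounced /ɪd/.

/ɪd/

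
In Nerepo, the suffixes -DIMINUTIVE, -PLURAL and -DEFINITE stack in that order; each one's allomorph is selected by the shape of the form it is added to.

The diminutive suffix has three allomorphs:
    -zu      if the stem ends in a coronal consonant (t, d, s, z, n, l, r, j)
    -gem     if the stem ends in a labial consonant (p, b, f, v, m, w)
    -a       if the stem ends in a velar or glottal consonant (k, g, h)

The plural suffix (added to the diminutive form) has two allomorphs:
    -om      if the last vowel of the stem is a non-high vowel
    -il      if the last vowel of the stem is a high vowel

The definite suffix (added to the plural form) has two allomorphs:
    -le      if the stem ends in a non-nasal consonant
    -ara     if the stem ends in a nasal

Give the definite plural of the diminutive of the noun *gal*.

galzuille

*gal*: final consonant = /l/, coronal → -zu → *galzu*.
The diminutive form *galzu* — last vowel /u/ (a high vowel) → -il → *galzuil*.
The plural form *galzuil* — final consonant /l/ (non-nasal) → -le → *galzuille*.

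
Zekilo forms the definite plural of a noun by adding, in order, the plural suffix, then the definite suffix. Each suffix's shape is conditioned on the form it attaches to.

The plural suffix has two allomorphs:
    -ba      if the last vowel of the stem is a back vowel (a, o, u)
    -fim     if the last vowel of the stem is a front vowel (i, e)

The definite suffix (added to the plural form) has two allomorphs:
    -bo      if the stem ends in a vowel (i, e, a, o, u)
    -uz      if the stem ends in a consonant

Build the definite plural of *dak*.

dakbabo

*dak*: last vowel = /a/, a back vowel → -ba → *dakba*.
The plural form *dakba* — final sound /a/ (a vowel) → -bo → *dakbabo*.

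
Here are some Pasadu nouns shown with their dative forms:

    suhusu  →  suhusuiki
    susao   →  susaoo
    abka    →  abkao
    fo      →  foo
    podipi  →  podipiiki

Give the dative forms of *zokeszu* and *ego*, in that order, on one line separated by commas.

zokeszuiki, egoo

The pattern is height harmony: -iki when the last vowel of the stem is a high vowel (*suhusu*, *podipi*); -o when the last vowel of the stem is a non-high vowel (*susao*, *abka*, *fo*).
*zokeszu*: last vowel = /u/, a high vowel → -iki → *zokeszuiki*.
Since the last vowel of *ego* is /o/ (a non-high vowel), it takes -o, giving *egoo*.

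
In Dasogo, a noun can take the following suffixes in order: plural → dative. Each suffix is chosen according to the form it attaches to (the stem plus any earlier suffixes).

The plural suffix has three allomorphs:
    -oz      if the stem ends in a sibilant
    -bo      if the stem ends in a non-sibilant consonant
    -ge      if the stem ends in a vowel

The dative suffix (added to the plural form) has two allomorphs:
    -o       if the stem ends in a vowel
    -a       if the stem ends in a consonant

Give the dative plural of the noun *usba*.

*usba* — final sound /a/ (a vowel) → -ge → *usbage*.
The final sound of the plural form *usbage* is /e/, which is a vowel, so the dative suffix is -o, giving *usbageo*.

usbageo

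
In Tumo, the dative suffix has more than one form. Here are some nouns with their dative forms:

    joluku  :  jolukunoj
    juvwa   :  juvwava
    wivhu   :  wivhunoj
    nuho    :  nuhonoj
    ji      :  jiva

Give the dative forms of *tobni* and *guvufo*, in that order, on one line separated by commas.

tobniva, guvufonoj

The alternation tracks the last vowel of the stem — -noj when the last vowel of the stem is a rounded vowel (*joluku*, *wivhu*, *nuho*); -va when the last vowel of the stem is an unrounded vowel (*juvwa*, *ji*).
The last vowel of *tobni* is /i/, which is an unrounded vowel, so the suffix is -va, giving *tobniva*.
The last vowel of *guvufo* is /o/, which is a rounded vowel, so the suffix is -noj, giving *guvufonoj*.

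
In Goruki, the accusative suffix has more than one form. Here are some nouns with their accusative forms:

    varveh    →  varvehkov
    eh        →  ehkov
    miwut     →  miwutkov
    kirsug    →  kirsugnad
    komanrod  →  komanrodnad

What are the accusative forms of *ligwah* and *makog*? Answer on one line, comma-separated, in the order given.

Looking at the final consonant of each stem: -kov when the stem ends in a voiceless consonant (*varveh*, *eh*, *miwut*); -nad when the stem ends in a voiced consonant (*kirsug*, *komanrod*).
*ligwah* — final consonant /h/ (voiceless) → -kov → *ligwahkov*.
*makog*: final consonant = /g/, voiced → -nad → *makognad*.

ligwahkov, makognad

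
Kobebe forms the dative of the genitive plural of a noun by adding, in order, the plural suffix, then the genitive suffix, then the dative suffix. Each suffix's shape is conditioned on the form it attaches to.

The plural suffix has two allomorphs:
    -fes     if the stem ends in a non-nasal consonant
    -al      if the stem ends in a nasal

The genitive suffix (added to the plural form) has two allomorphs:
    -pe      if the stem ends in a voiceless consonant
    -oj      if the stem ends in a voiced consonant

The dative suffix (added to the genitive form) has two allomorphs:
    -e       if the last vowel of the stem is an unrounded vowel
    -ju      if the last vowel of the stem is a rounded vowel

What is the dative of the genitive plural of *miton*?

mitonalojju

*miton*: final consonant = /n/, a nasal → -al → *mitonal*.
The final consonant of the plural form *mitonal* is /l/, which is voiced, so the genitive suffix is -oj, giving *mitonaloj*.
Since the last vowel of the genitive form *mitonaloj* is /o/ (a rounded vowel), it takes -ju, giving *mitonalojju*.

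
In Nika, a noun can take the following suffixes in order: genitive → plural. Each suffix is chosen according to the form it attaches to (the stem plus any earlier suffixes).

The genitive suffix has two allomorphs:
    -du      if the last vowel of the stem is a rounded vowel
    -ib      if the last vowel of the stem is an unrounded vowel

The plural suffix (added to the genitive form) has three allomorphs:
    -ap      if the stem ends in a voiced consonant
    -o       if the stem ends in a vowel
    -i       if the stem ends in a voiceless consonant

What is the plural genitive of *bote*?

boteibap

*bote*: last vowel = /e/, an unrounded vowel → -ib → *boteib*.
The genitive form *boteib* — final sound /b/ (a voiced consonant) → -ap → *boteibap*.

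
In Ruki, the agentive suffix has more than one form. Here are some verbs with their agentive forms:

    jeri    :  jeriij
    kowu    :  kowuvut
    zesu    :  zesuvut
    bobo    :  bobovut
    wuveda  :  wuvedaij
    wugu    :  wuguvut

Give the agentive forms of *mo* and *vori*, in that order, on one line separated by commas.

movut, voriij

Looking at the last vowel of each stem: -vut when the last vowel of the stem is a rounded vowel (*kowu*, *zesu*, *bobo*, *wugu*); -ij when the last vowel of the stem is an unrounded vowel (*jeri*, *wuveda*).
Since the last vowel of *mo* is /o/ (a rounded vowel), it takes -vut, giving *movut*.
*vori*: last vowel = /i/, an unrounded vowel → -ij → *voriij*.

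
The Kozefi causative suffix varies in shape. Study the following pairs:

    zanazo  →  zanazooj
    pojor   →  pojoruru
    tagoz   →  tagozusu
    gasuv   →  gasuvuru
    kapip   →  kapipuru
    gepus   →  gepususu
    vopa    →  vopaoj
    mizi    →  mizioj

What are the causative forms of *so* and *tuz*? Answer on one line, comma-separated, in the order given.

sooj, tuzusu

The suffix is conditioned by the final sound: -usu when the stem ends in a sibilant (*tagoz*, *gepus*); -uru when the stem ends in a non-sibilant consonant (*pojor*, *gasuv*, *kapip*); -oj when the stem ends in a vowel (*zanazo*, *vopa*, *mizi*).
*so* — final sound /o/ (a vowel) → -oj → *sooj*.
*tuz*: final sound = /z/, a sibilant → -usu → *tuzusu*.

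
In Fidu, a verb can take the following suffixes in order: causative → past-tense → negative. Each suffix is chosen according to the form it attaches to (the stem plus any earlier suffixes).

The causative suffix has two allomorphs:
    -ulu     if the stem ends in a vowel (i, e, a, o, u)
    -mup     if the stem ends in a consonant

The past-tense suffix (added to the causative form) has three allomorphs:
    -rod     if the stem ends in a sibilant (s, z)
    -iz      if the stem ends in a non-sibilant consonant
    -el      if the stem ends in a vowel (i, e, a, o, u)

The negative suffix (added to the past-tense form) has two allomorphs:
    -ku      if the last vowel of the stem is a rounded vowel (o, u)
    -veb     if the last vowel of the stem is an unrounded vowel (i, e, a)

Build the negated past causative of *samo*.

*samo*: final sound = /o/, a vowel → -ulu → *samoulu*.
The final sound of the causative form *samoulu* is /u/, which is a vowel, so the past-tense suffix is -el, giving *samouluel*.
The past-tense form *samouluel*: last vowel = /e/, an unrounded vowel → -veb → *samouluelveb*.

samouluelveb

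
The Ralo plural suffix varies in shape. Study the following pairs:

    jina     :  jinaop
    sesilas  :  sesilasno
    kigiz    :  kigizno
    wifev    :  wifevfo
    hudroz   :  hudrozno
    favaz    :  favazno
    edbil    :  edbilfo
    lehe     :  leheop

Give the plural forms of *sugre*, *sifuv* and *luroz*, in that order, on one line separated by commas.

sugreop, sifuvfo, lurozno

The alternation tracks the final sound of the stem — -no when the stem ends in a sibilant (*sesilas*, *kigiz*, *hudroz*, *favaz*); -fo when the stem ends in a non-sibilant consonant (*wifev*, *edbil*); -op when the stem ends in a vowel (*jina*, *lehe*).
The final sound of *sugre* is /e/, which is a vowel, so the suffix is -op, giving *sugreop*.
*sifuv* — final sound /v/ (a non-sibilant consonant) → -fo → *sifuvfo*.
The final sound of *luroz* is /z/, which is a sibilant, so the suffix is -no, giving *lurozno*.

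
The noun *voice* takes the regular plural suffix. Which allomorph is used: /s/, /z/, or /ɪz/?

/ɪz/

The stem *voice* ends in a sibilant (/s, z, ʃ, ʒ, tʃ, dʒ/).
The plural suffix surfaces as /ɪz/ after sibilants, /s/ after other voiceless consonants, and /z/ after other voiced sounds.
So the plural -s on *voice* is pronounced /ɪz/.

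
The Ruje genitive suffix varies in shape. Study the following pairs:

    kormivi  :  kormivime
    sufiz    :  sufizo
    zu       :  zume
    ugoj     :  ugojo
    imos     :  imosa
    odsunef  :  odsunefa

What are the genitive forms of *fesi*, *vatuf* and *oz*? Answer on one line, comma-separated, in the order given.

The suffix is conditioned by the final sound: -a when the stem ends in a voiceless consonant (*imos*, *odsunef*); -o when the stem ends in a voiced consonant (*sufiz*, *ugoj*); -me when the stem ends in a vowel (*kormivi*, *zu*).
*fesi*: final sound = /i/, a vowel → -me → *fesime*.
*vatuf* — final sound /f/ (a voiceless consonant) → -a → *vatufa*.
Since the final sound of *oz* is /z/ (a voiced consonant), it takes -o, giving *ozo*.

fesime, vatufa, ozo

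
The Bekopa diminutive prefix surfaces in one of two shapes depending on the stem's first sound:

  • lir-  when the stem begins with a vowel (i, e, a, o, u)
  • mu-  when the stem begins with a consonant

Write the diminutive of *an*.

The first sound of *an* is /a/, which is a vowel, so the prefix is lir-, giving *liran*.

liran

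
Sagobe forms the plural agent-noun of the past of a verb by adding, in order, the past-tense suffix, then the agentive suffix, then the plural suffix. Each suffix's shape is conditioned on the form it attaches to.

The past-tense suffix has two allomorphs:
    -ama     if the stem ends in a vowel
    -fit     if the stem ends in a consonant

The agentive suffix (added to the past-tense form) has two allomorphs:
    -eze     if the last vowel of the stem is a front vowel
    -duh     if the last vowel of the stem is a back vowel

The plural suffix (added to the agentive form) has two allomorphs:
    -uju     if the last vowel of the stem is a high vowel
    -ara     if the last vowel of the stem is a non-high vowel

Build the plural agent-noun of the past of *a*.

*a* — final sound /a/ (a vowel) → -ama → *aama*.
The past-tense form *aama*: last vowel = /a/, a back vowel → -duh → *aamaduh*.
The agentive form *aamaduh*: last vowel = /u/, a high vowel → -uju → *aamaduhuju*.

aamaduhuju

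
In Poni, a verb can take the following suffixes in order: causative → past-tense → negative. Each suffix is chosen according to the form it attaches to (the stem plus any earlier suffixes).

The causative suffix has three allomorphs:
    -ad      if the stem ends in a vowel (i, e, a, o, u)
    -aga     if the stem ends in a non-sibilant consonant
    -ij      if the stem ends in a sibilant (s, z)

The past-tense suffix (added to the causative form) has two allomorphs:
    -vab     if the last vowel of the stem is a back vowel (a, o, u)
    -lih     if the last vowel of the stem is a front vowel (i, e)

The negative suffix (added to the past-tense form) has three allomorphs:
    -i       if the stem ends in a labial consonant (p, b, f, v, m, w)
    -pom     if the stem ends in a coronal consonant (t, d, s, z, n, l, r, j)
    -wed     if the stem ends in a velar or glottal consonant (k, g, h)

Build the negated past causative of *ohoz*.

ohozijlihwed

*ohoz*: final sound = /z/, a sibilant → -ij → *ohozij*.
The causative form *ohozij* — last vowel /i/ (a front vowel) → -lih → *ohozijlih*.
The past-tense form *ohozijlih* — final consonant /h/ (velar/glottal) → -wed → *ohozijlihwed*.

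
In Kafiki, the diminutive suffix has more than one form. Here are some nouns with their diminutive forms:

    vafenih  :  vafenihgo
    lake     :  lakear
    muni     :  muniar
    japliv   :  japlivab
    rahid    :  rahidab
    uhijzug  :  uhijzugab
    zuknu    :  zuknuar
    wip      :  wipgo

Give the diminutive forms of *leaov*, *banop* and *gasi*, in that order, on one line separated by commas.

The alternation tracks the final sound of the stem — -go when the stem ends in a voiceless consonant (*vafenih*, *wip*); -ab when the stem ends in a voiced consonant (*japliv*, *rahid*, *uhijzug*); -ar when the stem ends in a vowel (*lake*, *muni*, *zuknu*).
The final sound of *leaov* is /v/, which is a voiced consonant, so the suffix is -ab, giving *leaovab*.
The final sound of *banop* is /p/, which is a voiceless consonant, so the suffix is -go, giving *banopgo*.
The final sound of *gasi* is /i/, which is a vowel, so the suffix is -ar, giving *gasiar*.

leaovab, banopgo, gasiar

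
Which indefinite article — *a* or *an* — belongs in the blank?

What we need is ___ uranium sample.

a

The indefinite article is chosen by the initial *sound* of the following word, not its spelling.
*uranium* begins with the sound /jʊ/ (u pronounced /jʊ/) — a consonant sound.
So the article is *a*: What we need is a uranium sample.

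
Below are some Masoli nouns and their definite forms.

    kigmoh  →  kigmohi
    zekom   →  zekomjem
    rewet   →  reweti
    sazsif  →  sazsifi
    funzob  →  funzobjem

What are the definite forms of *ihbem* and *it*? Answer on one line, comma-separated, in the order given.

The alternation tracks the final consonant of the stem — -i when the stem ends in a voiceless consonant (*kigmoh*, *rewet*, *sazsif*); -jem when the stem ends in a voiced consonant (*zekom*, *funzob*).
Since the final consonant of *ihbem* is /m/ (voiced), it takes -jem, giving *ihbemjem*.
The final consonant of *it* is /t/, which is voiceless, so the suffix is -i, giving *iti*.

ihbemjem, iti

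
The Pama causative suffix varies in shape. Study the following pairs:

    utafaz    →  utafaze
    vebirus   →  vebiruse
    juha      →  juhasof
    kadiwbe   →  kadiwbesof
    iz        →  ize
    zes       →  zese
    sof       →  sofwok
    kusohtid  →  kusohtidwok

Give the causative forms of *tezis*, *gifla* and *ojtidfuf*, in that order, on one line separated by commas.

Looking at the final sound of each stem: -e when the stem ends in a sibilant (*utafaz*, *vebirus*, *iz*, *zes*); -wok when the stem ends in a non-sibilant consonant (*sof*, *kusohtid*); -sof when the stem ends in a vowel (*juha*, *kadiwbe*).
*tezis* — final sound /s/ (a sibilant) → -e → *tezise*.
The final sound of *gifla* is /a/, which is a vowel, so the suffix is -sof, giving *giflasof*.
The final sound of *ojtidfuf* is /f/, which is a non-sibilant consonant, so the suffix is -wok, giving *ojtidfufwok*.

tezise, giflasof, ojtidfufwok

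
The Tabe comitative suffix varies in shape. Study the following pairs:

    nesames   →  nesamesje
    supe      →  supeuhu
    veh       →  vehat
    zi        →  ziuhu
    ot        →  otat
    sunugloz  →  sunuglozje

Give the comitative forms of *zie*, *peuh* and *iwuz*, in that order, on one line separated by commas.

zieuhu, peuhat, iwuzje

The alternation tracks the final sound of the stem — -je when the stem ends in a sibilant (*nesames*, *sunugloz*); -at when the stem ends in a non-sibilant consonant (*veh*, *ot*); -uhu when the stem ends in a vowel (*supe*, *zi*).
The final sound of *zie* is /e/, which is a vowel, so the suffix is -uhu, giving *zieuhu*.
*peuh*: final sound = /h/, a non-sibilant consonant → -at → *peuhat*.
*iwuz* — final sound /z/ (a sibilant) → -je → *iwuzje*.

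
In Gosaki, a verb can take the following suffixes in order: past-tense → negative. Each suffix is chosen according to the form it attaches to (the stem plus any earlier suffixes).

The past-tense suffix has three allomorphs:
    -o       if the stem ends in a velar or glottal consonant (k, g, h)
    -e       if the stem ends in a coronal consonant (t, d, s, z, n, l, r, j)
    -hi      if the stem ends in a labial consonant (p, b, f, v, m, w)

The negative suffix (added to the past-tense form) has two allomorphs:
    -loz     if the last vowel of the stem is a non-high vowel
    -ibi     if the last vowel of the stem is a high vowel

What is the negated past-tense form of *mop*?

*mop*: final consonant = /p/, labial → -hi → *mophi*.
Since the last vowel of the past-tense form *mophi* is /i/ (a high vowel), it takes -ibi, giving *mophiibi*.

mophiibi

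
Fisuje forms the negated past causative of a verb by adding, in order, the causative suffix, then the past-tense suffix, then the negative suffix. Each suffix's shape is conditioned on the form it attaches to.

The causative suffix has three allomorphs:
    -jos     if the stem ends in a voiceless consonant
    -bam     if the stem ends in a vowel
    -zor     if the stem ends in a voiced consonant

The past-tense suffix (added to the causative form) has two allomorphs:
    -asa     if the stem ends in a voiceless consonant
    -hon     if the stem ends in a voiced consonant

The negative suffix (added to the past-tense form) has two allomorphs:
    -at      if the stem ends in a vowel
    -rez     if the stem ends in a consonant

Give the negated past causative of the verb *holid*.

holidzorhonrez

Since the final sound of *holid* is /d/ (a voiced consonant), it takes -zor, giving *holidzor*.
Since the final consonant of the causative form *holidzor* is /r/ (voiced), it takes -hon, giving *holidzorhon*.
The past-tense form *holidzorhon* — final sound /n/ (a consonant) → -rez → *holidzorhonrez*.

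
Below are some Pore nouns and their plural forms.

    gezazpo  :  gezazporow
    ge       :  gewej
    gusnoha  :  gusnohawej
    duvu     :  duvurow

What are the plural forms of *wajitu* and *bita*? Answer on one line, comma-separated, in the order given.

The alternation tracks the last vowel of the stem — -row when the last vowel of the stem is a rounded vowel (*gezazpo*, *duvu*); -wej when the last vowel of the stem is an unrounded vowel (*ge*, *gusnoha*).
The last vowel of *wajitu* is /u/, which is a rounded vowel, so the suffix is -row, giving *wajiturow*.
Since the last vowel of *bita* is /a/ (an unrounded vowel), it takes -wej, giving *bitawej*.

wajiturow, bitawej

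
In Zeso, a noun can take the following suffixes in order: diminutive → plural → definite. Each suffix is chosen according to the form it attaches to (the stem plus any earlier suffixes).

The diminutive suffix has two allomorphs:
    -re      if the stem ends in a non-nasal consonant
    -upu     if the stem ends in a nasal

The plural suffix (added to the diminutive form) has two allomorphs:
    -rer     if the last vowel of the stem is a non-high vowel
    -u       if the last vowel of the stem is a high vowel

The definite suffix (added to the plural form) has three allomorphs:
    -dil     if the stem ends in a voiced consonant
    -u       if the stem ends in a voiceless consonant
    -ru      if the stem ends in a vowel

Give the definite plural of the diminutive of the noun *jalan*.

*jalan* — final consonant /n/ (a nasal) → -upu → *jalanupu*.
The last vowel of the diminutive form *jalanupu* is /u/, which is a high vowel, so the plural suffix is -u, giving *jalanupuu*.
The final sound of the plural form *jalanupuu* is /u/, which is a vowel, so the definite suffix is -ru, giving *jalanupuuru*.

jalanupuuru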